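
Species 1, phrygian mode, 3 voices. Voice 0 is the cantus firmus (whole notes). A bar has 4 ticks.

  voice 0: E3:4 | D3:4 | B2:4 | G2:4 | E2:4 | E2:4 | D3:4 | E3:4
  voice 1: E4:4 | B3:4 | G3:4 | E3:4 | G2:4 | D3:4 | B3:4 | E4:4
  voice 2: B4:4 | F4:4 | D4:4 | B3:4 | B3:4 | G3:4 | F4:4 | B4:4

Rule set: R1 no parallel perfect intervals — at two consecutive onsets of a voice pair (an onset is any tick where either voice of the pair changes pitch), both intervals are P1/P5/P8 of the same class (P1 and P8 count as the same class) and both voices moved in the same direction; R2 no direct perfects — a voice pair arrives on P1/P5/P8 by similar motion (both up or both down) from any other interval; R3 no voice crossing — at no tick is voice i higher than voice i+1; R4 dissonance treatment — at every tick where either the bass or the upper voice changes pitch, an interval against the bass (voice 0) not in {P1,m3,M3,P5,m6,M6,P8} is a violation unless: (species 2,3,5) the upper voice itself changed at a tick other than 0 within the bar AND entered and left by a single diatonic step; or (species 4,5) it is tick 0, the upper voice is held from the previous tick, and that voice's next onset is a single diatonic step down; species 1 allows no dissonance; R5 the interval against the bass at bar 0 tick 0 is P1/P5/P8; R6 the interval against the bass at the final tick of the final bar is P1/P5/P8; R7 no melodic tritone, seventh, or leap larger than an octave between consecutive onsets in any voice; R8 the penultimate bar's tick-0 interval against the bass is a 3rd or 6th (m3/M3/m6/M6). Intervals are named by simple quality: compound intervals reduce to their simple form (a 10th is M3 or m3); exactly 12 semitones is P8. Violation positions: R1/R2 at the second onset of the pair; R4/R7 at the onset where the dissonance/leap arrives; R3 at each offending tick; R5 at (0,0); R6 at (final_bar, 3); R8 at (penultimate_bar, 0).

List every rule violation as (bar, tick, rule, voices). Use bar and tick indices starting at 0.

(1, 0, R7, (2,))
(2, 0, R2, (1, 2))
(3, 0, R1, (1, 2))
(5, 0, R4, (0, 1))
(6, 0, R7, (0,))
(6, 0, R7, (2,))
(7, 0, R2, (0, 1))
(7, 0, R2, (0, 2))
(7, 0, R2, (1, 2))
(7, 0, R7, (2,))

bar 0: v0=E3 v1=E4 v2=B4 downbeat P5
bar 1: v0=D3 v1=B3 v2=F4 downbeat m3
bar 2: v0=B2 v1=G3 v2=D4 downbeat m3
bar 3: v0=G2 v1=E3 v2=B3 downbeat M3
bar 4: v0=E2 v1=G2 v2=B3 downbeat P5
bar 5: v0=E2 v1=D3 v2=G3 downbeat m3
bar 6: v0=D3 v1=B3 v2=F4 downbeat m3
bar 7: v0=E3 v1=E4 v2=B4 downbeat P5
  -> R7 @ bar 1 tick 0 v(2,): B4->F4 leap 6st
  -> R2 @ bar 2 tick 0 v(1, 2): B3/F4 TT -> G3/D4 P5 similar
  -> R1 @ bar 3 tick 0 v(1, 2): G3/D4 P5 -> E3/B3 P5 similar
  -> R4 @ bar 5 tick 0 v(0, 1): E2/D3 m7 untreated
  -> R7 @ bar 6 tick 0 v(0,): E2->D3 leap 10st
  -> R7 @ bar 6 tick 0 v(2,): G3->F4 leap 10st
  -> R2 @ bar 7 tick 0 v(0, 1): D3/B3 M6 -> E3/E4 P8 similar
  -> R2 @ bar 7 tick 0 v(0, 2): D3/F4 m3 -> E3/B4 P5 similar
  -> R2 @ bar 7 tick 0 v(1, 2): B3/F4 TT -> E4/B4 P5 similar
  -> R7 @ bar 7 tick 0 v(2,): F4->B4 leap 6st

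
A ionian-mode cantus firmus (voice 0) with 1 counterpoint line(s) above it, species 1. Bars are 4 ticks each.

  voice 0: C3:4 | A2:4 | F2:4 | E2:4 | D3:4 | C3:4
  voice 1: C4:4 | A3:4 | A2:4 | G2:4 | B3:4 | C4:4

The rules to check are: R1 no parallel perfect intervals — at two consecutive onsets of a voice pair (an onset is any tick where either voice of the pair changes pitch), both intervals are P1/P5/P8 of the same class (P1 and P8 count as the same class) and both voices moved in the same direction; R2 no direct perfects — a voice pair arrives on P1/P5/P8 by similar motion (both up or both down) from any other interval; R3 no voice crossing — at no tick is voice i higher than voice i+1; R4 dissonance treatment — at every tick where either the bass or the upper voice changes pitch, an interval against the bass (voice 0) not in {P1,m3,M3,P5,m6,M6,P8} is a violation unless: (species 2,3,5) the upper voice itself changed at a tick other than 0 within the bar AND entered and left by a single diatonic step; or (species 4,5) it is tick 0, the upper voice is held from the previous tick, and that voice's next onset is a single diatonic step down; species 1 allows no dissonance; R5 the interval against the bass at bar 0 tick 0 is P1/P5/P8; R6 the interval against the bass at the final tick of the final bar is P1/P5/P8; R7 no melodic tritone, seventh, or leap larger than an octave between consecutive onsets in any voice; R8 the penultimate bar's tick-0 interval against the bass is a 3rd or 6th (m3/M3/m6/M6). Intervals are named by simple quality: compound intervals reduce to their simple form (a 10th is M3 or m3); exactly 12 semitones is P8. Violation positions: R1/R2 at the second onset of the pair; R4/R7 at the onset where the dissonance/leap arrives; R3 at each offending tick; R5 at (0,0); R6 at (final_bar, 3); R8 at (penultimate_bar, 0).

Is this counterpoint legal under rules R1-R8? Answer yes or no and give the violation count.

No (3 violations)

bar 0: v0=C3 v1=C4 (P8)
bar 1: v0=A2 v1=A3 (P8)
bar 2: v0=F2 v1=A2 (M3)
bar 3: v0=E2 v1=G2 (m3)
bar 4: v0=D3 v1=B3 (M6)
bar 5: v0=C3 v1=C4 (P8)
  R1 @ bar1.0: C3/C4 P8 -> A2/A3 P8 similar
  R7 @ bar4.0: E2->D3 leap 10st
  R7 @ bar4.0: G2->B3 leap 16st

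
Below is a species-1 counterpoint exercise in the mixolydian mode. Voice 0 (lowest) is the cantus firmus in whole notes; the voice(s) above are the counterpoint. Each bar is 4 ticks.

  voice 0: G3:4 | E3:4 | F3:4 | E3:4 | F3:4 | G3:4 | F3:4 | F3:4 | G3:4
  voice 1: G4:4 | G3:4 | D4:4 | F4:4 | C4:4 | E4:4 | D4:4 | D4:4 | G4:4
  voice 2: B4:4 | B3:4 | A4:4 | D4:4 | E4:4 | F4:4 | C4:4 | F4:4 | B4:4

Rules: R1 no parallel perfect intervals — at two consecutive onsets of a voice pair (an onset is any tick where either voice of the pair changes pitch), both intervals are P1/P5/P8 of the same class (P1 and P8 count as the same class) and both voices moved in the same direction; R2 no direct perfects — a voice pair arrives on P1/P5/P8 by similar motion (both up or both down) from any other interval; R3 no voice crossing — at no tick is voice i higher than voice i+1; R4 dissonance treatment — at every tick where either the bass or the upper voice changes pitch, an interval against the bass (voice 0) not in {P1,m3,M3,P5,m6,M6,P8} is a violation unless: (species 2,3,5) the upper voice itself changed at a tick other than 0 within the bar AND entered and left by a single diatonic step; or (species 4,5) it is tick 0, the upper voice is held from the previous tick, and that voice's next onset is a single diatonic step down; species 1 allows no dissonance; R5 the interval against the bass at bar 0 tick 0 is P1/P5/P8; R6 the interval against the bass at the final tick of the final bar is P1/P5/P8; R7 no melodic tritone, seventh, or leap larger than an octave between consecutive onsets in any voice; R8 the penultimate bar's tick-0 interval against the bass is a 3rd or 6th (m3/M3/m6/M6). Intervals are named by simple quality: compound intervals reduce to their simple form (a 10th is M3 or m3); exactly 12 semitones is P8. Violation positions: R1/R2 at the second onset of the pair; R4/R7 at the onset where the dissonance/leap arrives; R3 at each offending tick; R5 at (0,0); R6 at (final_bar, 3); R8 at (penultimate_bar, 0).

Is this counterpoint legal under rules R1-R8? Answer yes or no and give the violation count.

bar 0: v0=G3 v1=G4 v2=B4 (M3)
bar 1: v0=E3 v1=G3 v2=B3 (P5)
bar 2: v0=F3 v1=D4 v2=A4 (M3)
bar 3: v0=E3 v1=F4 v2=D4 (m7)
bar 4: v0=F3 v1=C4 v2=E4 (M7)
bar 5: v0=G3 v1=E4 v2=F4 (m7)
bar 6: v0=F3 v1=D4 v2=C4 (P5)
bar 7: v0=F3 v1=D4 v2=F4 (P8)
bar 8: v0=G3 v1=G4 v2=B4 (M3)
  R5 @ bar0.0: opens on M3
  R2 @ bar1.0: G3/B4 M3 -> E3/B3 P5 similar
  R2 @ bar2.0: G3/B3 M3 -> D4/A4 P5 similar
  R7 @ bar2.0: B3->A4 leap 10st
  R3 @ bar3.0: F4 above D4
  R4 @ bar3.0: E3/F4 m2 untreated
  R4 @ bar3.0: E3/D4 m7 untreated
  R3 @ bar3.1: F4 above D4
  R3 @ bar3.2: F4 above D4
  R3 @ bar3.3: F4 above D4
  R4 @ bar4.0: F3/E4 M7 untreated
  R4 @ bar5.0: G3/F4 m7 untreated
  R2 @ bar6.0: G3/F4 m7 -> F3/C4 P5 similar
  R3 @ bar6.0: D4 above C4
  R3 @ bar6.1: D4 above C4
  R3 @ bar6.2: D4 above C4
  R3 @ bar6.3: D4 above C4
  R8 @ bar7.0: penult P8 not 3rd/6th
  R2 @ bar8.0: F3/D4 M6 -> G3/G4 P8 similar
  R7 @ bar8.0: F4->B4 leap 6st
  R6 @ bar8.3: closes on M3

No (21 violations)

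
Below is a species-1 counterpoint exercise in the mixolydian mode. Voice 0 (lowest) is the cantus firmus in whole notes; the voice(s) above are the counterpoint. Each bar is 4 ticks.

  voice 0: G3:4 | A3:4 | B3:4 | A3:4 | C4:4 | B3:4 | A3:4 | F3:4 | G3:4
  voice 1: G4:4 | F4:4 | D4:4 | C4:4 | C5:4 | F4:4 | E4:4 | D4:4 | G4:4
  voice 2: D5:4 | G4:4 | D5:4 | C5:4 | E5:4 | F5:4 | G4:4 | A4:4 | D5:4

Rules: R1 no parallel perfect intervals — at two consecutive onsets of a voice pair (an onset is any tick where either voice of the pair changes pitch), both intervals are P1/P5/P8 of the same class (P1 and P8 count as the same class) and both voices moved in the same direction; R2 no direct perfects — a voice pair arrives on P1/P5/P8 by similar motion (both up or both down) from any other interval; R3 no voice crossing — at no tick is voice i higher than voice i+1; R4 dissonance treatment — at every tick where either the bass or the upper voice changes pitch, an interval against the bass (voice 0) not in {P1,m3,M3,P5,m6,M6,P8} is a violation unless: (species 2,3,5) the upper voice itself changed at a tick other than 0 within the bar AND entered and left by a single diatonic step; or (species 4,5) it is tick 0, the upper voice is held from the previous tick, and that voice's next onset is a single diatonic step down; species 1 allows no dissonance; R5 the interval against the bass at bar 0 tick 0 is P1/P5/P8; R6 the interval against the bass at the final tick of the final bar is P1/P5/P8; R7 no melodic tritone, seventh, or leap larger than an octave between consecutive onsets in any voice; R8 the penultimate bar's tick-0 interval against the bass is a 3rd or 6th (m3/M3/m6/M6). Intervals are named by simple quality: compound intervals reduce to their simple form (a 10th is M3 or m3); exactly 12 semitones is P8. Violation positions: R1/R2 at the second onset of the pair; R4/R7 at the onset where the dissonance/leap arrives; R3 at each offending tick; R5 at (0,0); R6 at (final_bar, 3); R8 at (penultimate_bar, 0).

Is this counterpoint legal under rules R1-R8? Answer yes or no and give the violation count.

bar 0: v0=G3 v1=G4 v2=D5 (P5)
bar 1: v0=A3 v1=F4 v2=G4 (m7)
bar 2: v0=B3 v1=D4 v2=D5 (m3)
bar 3: v0=A3 v1=C4 v2=C5 (m3)
bar 4: v0=C4 v1=C5 v2=E5 (M3)
bar 5: v0=B3 v1=F4 v2=F5 (TT)
bar 6: v0=A3 v1=E4 v2=G4 (m7)
bar 7: v0=F3 v1=D4 v2=A4 (M3)
bar 8: v0=G3 v1=G4 v2=D5 (P5)
  R4 @ bar1.0: A3/G4 m7 untreated
  R1 @ bar3.0: D4/D5 P8 -> C4/C5 P8 similar
  R2 @ bar4.0: A3/C4 m3 -> C4/C5 P8 similar
  R4 @ bar5.0: B3/F4 TT untreated
  R4 @ bar5.0: B3/F5 TT untreated
  R2 @ bar6.0: B3/F4 TT -> A3/E4 P5 similar
  R4 @ bar6.0: A3/G4 m7 untreated
  R7 @ bar6.0: F5->G4 leap 10st
  R1 @ bar8.0: D4/A4 P5 -> G4/D5 P5 similar
  R2 @ bar8.0: F3/D4 M6 -> G3/G4 P8 similar
  R2 @ bar8.0: F3/A4 M3 -> G3/D5 P5 similar

No (11 violations)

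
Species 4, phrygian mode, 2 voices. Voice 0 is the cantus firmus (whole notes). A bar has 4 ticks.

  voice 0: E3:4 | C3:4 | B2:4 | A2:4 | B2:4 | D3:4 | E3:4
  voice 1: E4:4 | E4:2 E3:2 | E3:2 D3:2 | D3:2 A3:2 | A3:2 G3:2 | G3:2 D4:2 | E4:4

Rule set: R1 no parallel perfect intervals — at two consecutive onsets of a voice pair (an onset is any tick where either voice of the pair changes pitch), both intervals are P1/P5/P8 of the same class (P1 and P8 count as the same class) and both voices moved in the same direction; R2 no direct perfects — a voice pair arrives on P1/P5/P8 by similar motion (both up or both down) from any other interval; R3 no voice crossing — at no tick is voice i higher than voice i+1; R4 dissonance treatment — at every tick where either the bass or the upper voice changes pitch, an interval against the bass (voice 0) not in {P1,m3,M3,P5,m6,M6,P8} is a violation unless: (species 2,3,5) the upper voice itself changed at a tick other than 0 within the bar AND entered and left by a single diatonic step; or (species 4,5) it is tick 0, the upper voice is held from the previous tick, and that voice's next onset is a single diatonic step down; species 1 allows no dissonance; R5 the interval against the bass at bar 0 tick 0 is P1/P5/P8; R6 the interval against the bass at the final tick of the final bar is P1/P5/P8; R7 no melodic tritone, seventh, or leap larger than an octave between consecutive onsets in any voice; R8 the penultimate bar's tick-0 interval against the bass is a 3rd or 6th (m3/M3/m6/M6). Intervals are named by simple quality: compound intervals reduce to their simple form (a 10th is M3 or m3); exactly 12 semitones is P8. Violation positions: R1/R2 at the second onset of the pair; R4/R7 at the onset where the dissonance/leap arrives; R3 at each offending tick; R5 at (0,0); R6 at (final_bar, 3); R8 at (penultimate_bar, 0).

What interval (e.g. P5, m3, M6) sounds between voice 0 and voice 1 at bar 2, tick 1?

voice 0=B2 voice 1=E3 -> P4

P4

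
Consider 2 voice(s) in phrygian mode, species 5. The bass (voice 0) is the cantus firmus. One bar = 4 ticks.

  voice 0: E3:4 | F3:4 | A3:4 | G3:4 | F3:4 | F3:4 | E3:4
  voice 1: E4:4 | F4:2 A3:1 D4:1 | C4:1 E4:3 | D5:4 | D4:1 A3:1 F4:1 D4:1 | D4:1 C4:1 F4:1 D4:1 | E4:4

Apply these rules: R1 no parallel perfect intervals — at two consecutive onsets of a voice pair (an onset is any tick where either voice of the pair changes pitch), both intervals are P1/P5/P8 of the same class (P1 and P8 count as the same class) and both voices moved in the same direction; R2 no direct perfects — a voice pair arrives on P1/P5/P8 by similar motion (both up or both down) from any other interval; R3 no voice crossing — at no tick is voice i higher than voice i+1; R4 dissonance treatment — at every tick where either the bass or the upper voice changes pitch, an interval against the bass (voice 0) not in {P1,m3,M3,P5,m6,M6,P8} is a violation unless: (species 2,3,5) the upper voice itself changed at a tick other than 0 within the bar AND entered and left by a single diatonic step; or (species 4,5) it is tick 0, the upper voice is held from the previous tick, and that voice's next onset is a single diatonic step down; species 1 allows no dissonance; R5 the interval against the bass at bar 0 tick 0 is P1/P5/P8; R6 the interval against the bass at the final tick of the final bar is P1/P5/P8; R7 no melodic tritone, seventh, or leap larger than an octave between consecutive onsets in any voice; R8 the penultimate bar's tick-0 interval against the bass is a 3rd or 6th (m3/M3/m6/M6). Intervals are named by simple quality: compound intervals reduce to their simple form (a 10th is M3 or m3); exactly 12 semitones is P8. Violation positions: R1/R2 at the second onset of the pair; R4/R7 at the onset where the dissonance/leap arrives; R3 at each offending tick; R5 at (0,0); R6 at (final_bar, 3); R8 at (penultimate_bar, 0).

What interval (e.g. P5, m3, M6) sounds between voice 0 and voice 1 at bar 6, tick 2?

P8

voice 0=E3 voice 1=E4 -> P8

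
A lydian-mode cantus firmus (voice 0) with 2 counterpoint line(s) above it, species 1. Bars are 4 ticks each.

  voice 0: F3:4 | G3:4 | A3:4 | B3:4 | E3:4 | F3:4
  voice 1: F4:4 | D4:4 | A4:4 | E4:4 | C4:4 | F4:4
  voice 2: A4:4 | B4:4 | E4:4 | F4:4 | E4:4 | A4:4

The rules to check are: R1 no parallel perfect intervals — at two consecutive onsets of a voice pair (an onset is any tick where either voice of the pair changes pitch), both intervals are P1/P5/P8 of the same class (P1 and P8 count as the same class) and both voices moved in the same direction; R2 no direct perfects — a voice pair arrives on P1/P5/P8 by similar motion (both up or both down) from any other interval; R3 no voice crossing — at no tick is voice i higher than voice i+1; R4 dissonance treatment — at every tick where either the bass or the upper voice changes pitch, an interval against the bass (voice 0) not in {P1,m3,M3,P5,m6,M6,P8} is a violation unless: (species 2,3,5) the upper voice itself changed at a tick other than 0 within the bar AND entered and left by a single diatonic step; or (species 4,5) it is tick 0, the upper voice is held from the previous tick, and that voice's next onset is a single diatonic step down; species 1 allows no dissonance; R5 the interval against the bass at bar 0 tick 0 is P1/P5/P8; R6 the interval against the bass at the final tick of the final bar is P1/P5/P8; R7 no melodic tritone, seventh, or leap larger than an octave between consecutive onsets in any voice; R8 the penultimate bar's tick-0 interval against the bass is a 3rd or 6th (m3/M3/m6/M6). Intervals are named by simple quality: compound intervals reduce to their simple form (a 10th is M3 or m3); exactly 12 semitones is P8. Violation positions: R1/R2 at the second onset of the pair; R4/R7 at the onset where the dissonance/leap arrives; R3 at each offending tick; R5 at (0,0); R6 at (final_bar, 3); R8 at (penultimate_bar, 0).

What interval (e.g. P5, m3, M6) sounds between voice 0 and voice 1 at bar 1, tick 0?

voice 0=G3 voice 1=D4 -> P5

P5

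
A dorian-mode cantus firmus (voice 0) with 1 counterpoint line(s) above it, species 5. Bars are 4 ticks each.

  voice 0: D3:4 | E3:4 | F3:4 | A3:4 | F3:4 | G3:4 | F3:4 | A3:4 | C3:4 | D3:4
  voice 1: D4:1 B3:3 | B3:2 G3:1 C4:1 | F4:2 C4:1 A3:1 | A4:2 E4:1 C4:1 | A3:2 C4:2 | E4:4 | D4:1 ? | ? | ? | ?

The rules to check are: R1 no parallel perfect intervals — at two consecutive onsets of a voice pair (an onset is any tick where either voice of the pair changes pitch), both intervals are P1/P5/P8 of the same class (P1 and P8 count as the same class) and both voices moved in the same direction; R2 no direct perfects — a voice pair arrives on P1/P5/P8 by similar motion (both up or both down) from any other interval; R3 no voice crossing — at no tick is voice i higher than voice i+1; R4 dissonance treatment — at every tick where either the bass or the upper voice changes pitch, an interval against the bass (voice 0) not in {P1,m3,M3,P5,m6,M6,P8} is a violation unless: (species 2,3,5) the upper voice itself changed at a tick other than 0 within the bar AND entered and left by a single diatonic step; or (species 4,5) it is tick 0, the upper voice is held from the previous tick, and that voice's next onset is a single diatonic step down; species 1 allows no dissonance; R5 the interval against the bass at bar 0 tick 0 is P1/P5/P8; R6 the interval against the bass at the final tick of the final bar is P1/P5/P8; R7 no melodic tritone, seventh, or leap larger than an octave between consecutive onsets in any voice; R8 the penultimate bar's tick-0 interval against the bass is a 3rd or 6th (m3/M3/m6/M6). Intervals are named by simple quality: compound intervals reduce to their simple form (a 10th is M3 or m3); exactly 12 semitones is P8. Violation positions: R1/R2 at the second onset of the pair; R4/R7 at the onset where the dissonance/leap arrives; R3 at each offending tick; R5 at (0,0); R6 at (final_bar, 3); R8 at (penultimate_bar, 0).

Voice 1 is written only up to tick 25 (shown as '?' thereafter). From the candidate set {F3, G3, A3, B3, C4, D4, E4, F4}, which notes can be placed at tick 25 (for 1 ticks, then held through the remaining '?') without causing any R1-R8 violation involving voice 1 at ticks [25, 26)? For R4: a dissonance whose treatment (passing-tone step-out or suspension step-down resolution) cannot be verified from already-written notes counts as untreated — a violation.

F3: legal
G3: violates R4
A3: legal
B3: violates R4
C4: legal
D4: legal
E4: violates R4
F4: legal

{A3, C4, D4, F3, F4}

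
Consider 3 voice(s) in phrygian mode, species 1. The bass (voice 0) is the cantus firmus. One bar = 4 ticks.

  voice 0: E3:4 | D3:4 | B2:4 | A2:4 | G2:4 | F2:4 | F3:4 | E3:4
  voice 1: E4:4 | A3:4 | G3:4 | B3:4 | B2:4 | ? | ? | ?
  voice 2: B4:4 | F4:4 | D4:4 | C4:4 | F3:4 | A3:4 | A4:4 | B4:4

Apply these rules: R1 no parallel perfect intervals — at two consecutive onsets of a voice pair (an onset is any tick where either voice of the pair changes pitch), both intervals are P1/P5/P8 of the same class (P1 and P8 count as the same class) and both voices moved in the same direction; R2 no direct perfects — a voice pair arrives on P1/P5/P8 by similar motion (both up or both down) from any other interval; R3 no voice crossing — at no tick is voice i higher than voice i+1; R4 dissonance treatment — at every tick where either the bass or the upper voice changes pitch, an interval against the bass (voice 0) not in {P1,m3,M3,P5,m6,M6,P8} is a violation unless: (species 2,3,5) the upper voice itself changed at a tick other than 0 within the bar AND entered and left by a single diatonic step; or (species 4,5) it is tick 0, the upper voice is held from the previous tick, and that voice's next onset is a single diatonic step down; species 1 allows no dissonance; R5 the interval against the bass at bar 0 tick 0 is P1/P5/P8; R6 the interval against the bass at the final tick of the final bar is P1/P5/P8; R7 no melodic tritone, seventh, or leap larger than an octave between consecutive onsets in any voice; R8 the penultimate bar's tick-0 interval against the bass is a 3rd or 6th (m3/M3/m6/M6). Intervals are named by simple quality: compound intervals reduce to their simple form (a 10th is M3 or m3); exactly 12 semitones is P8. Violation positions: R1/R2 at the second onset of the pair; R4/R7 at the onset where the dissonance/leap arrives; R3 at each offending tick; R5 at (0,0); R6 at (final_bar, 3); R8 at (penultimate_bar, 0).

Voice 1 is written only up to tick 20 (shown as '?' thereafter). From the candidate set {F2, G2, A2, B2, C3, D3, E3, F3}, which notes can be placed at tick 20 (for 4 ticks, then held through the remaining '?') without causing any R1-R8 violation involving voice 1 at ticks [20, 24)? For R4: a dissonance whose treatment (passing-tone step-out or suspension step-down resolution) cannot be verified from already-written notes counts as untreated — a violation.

F2: violates R2,R7
G2: violates R4
A2: legal
B2: violates R4
C3: legal
D3: violates R2
E3: violates R4
F3: violates R7

{A2, C3}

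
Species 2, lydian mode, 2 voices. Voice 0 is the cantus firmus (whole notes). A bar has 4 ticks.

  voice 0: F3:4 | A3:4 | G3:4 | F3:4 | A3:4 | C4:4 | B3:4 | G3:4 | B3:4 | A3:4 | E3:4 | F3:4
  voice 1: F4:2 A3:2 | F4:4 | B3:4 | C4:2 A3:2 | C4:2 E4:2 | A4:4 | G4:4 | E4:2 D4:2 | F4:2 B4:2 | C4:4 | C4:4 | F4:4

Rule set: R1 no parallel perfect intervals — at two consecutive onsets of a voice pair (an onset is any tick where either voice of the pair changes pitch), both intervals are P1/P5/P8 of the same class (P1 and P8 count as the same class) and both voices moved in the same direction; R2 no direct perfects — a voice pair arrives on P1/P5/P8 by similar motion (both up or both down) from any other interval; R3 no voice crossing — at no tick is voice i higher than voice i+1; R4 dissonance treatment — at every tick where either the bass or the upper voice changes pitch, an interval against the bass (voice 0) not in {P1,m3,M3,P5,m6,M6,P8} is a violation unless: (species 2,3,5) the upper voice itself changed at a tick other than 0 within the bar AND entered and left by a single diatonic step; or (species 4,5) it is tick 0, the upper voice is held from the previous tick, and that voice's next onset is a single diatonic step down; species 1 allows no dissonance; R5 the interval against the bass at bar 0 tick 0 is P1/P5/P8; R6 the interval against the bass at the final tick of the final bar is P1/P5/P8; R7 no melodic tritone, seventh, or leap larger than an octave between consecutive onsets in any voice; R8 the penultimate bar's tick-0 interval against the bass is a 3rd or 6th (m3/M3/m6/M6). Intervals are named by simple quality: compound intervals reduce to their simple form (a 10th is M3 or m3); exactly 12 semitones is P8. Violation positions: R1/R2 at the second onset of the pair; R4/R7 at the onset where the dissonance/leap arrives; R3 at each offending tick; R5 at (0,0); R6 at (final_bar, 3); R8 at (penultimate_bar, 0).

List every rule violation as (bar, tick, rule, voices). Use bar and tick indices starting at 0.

(2, 0, R7, (1,))
(8, 0, R4, (0, 1))
(8, 2, R7, (1,))
(9, 0, R7, (1,))
(11, 0, R2, (0, 1))

bar 0: v0=F3 v1=F4 downbeat P8
bar 1: v0=A3 v1=F4 downbeat m6
bar 2: v0=G3 v1=B3 downbeat M3
bar 3: v0=F3 v1=C4 downbeat P5
bar 4: v0=A3 v1=C4 downbeat m3
bar 5: v0=C4 v1=A4 downbeat M6
bar 6: v0=B3 v1=G4 downbeat m6
bar 7: v0=G3 v1=E4 downbeat M6
bar 8: v0=B3 v1=F4 downbeat TT
bar 9: v0=A3 v1=C4 downbeat m3
bar 10: v0=E3 v1=C4 downbeat m6
bar 11: v0=F3 v1=F4 downbeat P8
  -> R7 @ bar 2 tick 0 v(1,): F4->B3 leap 6st
  -> R4 @ bar 8 tick 0 v(0, 1): B3/F4 TT untreated
  -> R7 @ bar 8 tick 2 v(1,): F4->B4 leap 6st
  -> R7 @ bar 9 tick 0 v(1,): B4->C4 leap 11st
  -> R2 @ bar 11 tick 0 v(0, 1): E3/C4 m6 -> F3/F4 P8 similar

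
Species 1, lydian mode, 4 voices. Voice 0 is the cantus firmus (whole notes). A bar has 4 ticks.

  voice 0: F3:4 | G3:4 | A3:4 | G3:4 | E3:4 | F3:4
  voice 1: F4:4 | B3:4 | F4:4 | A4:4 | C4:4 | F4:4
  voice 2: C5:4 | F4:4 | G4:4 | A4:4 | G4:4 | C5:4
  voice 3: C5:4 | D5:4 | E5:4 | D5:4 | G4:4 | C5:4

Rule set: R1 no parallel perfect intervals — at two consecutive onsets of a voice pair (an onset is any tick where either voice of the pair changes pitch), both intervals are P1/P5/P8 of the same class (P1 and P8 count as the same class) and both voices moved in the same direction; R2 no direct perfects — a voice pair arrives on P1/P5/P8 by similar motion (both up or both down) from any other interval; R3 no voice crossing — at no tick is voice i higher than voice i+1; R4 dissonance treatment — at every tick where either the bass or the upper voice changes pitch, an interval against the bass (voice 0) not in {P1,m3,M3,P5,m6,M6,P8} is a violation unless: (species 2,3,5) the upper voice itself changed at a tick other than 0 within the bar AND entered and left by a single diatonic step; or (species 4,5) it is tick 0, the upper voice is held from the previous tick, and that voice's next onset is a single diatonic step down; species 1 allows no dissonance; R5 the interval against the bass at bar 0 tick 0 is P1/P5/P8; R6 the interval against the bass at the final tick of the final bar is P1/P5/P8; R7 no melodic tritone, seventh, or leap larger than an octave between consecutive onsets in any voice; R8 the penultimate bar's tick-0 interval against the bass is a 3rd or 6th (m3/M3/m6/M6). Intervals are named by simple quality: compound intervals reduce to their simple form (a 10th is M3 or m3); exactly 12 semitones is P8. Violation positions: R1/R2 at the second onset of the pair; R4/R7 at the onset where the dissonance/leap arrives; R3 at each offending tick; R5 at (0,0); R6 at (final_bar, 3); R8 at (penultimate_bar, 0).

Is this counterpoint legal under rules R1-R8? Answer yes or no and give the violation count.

bar 0: v0=F3 v1=F4 v2=C5 v3=C5 (P5)
bar 1: v0=G3 v1=B3 v2=F4 v3=D5 (P5)
bar 2: v0=A3 v1=F4 v2=G4 v3=E5 (P5)
bar 3: v0=G3 v1=A4 v2=A4 v3=D5 (P5)
bar 4: v0=E3 v1=C4 v2=G4 v3=G4 (m3)
bar 5: v0=F3 v1=F4 v2=C5 v3=C5 (P5)
  R1 @ bar1.0: F3/C5 P5 -> G3/D5 P5 similar
  R4 @ bar1.0: G3/F4 m7 untreated
  R7 @ bar1.0: F4->B3 leap 6st
  R1 @ bar2.0: G3/D5 P5 -> A3/E5 P5 similar
  R4 @ bar2.0: A3/G4 m7 untreated
  R7 @ bar2.0: B3->F4 leap 6st
  R1 @ bar3.0: A3/E5 P5 -> G3/D5 P5 similar
  R2 @ bar3.0: F4/G4 M2 -> A4/A4 P1 similar
  R4 @ bar3.0: G3/A4 M2 untreated
  R4 @ bar3.0: G3/A4 M2 untreated
  R2 @ bar4.0: A4/A4 P1 -> C4/G4 P5 similar
  R2 @ bar4.0: A4/D5 P4 -> C4/G4 P5 similar
  R2 @ bar4.0: A4/D5 P4 -> G4/G4 P1 similar
  R1 @ bar5.0: C4/G4 P5 -> F4/C5 P5 similar
  R1 @ bar5.0: C4/G4 P5 -> F4/C5 P5 similar
  R1 @ bar5.0: G4/G4 P1 -> C5/C5 P1 similar
  R2 @ bar5.0: E3/C4 m6 -> F3/F4 P8 similar
  R2 @ bar5.0: E3/G4 m3 -> F3/C5 P5 similar
  R2 @ bar5.0: E3/G4 m3 -> F3/C5 P5 similar

No (19 violations)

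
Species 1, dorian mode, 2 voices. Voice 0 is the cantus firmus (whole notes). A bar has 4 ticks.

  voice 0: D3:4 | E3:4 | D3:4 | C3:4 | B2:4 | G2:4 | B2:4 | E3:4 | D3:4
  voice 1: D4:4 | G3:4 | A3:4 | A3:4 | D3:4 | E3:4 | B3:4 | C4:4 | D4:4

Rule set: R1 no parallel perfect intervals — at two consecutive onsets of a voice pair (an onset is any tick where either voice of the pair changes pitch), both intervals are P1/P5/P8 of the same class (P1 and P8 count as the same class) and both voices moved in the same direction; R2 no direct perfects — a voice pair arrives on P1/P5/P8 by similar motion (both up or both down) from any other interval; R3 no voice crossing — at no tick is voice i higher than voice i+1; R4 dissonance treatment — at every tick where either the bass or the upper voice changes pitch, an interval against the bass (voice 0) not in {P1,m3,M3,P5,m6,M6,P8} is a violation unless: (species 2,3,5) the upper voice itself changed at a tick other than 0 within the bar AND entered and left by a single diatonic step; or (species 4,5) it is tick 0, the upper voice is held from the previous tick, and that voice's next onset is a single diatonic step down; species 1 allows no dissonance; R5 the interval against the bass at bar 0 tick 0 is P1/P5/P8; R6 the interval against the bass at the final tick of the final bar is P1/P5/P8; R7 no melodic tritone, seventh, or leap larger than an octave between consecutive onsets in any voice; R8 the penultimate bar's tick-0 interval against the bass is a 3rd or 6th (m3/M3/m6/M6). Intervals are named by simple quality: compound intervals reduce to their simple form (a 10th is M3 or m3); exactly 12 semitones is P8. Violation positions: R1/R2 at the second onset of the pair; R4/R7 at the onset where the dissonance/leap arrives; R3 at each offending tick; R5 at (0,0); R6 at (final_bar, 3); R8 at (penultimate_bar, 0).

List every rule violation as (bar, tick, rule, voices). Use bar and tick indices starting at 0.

(6, 0, R2, (0, 1))

bar 0: v0=D3 v1=D4 downbeat P8
bar 1: v0=E3 v1=G3 downbeat m3
bar 2: v0=D3 v1=A3 downbeat P5
bar 3: v0=C3 v1=A3 downbeat M6
bar 4: v0=B2 v1=D3 downbeat m3
bar 5: v0=G2 v1=E3 downbeat M6
bar 6: v0=B2 v1=B3 downbeat P8
bar 7: v0=E3 v1=C4 downbeat m6
bar 8: v0=D3 v1=D4 downbeat P8
  -> R2 @ bar 6 tick 0 v(0, 1): G2/E3 M6 -> B2/B3 P8 similar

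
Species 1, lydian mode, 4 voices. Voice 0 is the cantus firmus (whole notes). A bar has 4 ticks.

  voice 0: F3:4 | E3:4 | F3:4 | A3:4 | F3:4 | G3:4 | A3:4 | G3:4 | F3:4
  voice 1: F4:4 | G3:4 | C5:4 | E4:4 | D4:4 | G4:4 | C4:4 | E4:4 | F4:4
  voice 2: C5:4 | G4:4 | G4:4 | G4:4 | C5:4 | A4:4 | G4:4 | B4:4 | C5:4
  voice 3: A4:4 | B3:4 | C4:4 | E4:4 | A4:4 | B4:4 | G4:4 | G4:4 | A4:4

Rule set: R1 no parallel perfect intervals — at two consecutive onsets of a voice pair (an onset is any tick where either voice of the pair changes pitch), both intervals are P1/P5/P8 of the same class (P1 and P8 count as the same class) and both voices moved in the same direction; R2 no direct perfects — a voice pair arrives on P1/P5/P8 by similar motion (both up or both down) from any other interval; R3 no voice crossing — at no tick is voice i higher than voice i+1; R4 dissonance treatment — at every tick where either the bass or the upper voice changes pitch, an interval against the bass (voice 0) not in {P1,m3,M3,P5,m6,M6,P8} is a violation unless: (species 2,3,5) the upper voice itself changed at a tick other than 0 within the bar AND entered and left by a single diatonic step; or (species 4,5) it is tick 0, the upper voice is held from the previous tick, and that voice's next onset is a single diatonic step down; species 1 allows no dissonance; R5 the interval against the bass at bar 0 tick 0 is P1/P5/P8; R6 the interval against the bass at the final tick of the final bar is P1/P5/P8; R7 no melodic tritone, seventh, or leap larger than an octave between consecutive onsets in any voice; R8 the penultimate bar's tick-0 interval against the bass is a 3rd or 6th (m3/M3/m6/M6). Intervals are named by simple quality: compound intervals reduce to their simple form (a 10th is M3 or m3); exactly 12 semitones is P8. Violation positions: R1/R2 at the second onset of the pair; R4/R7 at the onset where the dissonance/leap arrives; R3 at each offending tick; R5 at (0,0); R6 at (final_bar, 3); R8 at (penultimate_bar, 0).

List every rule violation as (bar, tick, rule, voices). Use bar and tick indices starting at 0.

(0, 0, R3, (2, 3))
(0, 0, R5, (0, 3))
(0, 1, R3, (2, 3))
(0, 2, R3, (2, 3))
(0, 3, R3, (2, 3))
(1, 0, R2, (0, 3))
(1, 0, R2, (1, 2))
(1, 0, R3, (2, 3))
(1, 0, R7, (1,))
(1, 0, R7, (3,))
(1, 1, R3, (2, 3))
(1, 2, R3, (2, 3))
(1, 3, R3, (2, 3))
(2, 0, R1, (0, 3))
(2, 0, R2, (0, 1))
(2, 0, R2, (1, 3))
(2, 0, R3, (1, 2))
(2, 0, R3, (2, 3))
(2, 0, R4, (0, 2))
(2, 0, R7, (1,))
(2, 1, R3, (1, 2))
(2, 1, R3, (2, 3))
(2, 2, R3, (1, 2))
(2, 2, R3, (2, 3))
(2, 3, R3, (1, 2))
(2, 3, R3, (2, 3))
(3, 0, R1, (0, 3))
(3, 0, R3, (2, 3))
(3, 0, R4, (0, 2))
(3, 1, R3, (2, 3))
(3, 2, R3, (2, 3))
(3, 3, R3, (2, 3))
(4, 0, R3, (2, 3))
(4, 1, R3, (2, 3))
(4, 2, R3, (2, 3))
(4, 3, R3, (2, 3))
(5, 0, R2, (0, 1))
(5, 0, R4, (0, 2))
(6, 0, R2, (1, 2))
(6, 0, R2, (1, 3))
(6, 0, R2, (2, 3))
(6, 0, R4, (0, 2))
(6, 0, R4, (0, 3))
(7, 0, R1, (1, 2))
(7, 0, R3, (2, 3))
(7, 0, R8, (0, 3))
(7, 1, R3, (2, 3))
(7, 2, R3, (2, 3))
(7, 3, R3, (2, 3))
(8, 0, R1, (1, 2))
(8, 0, R3, (2, 3))
(8, 1, R3, (2, 3))
(8, 2, R3, (2, 3))
(8, 3, R3, (2, 3))
(8, 3, R6, (0, 3))

bar 0: v0=F3 v1=F4 v2=C5 v3=A4 downbeat M3
bar 1: v0=E3 v1=G3 v2=G4 v3=B3 downbeat P5
bar 2: v0=F3 v1=C5 v2=G4 v3=C4 downbeat P5
bar 3: v0=A3 v1=E4 v2=G4 v3=E4 downbeat P5
bar 4: v0=F3 v1=D4 v2=C5 v3=A4 downbeat M3
bar 5: v0=G3 v1=G4 v2=A4 v3=B4 downbeat M3
bar 6: v0=A3 v1=C4 v2=G4 v3=G4 downbeat m7
bar 7: v0=G3 v1=E4 v2=B4 v3=G4 downbeat P8
bar 8: v0=F3 v1=F4 v2=C5 v3=A4 downbeat M3
  -> R3 @ bar 0 tick 0 v(2, 3): C5 above A4
  -> R5 @ bar 0 tick 0 v(0, 3): opens on M3
  -> R3 @ bar 0 tick 1 v(2, 3): C5 above A4
  -> R3 @ bar 0 tick 2 v(2, 3): C5 above A4
  -> R3 @ bar 0 tick 3 v(2, 3): C5 above A4
  -> R2 @ bar 1 tick 0 v(0, 3): F3/A4 M3 -> E3/B3 P5 similar
  -> R2 @ bar 1 tick 0 v(1, 2): F4/C5 P5 -> G3/G4 P8 similar
  -> R3 @ bar 1 tick 0 v(2, 3): G4 above B3
  -> R7 @ bar 1 tick 0 v(1,): F4->G3 leap 10st
  -> R7 @ bar 1 tick 0 v(3,): A4->B3 leap 10st
  -> R3 @ bar 1 tick 1 v(2, 3): G4 above B3
  -> R3 @ bar 1 tick 2 v(2, 3): G4 above B3
  -> R3 @ bar 1 tick 3 v(2, 3): G4 above B3
  -> R1 @ bar 2 tick 0 v(0, 3): E3/B3 P5 -> F3/C4 P5 similar
  -> R2 @ bar 2 tick 0 v(0, 1): E3/G3 m3 -> F3/C5 P5 similar
  -> R2 @ bar 2 tick 0 v(1, 3): G3/B3 M3 -> C5/C4 P8 similar
  -> R3 @ bar 2 tick 0 v(1, 2): C5 above G4
  -> R3 @ bar 2 tick 0 v(2, 3): G4 above C4
  -> R4 @ bar 2 tick 0 v(0, 2): F3/G4 M2 untreated
  -> R7 @ bar 2 tick 0 v(1,): G3->C5 leap 17st
  -> R3 @ bar 2 tick 1 v(1, 2): C5 above G4
  -> R3 @ bar 2 tick 1 v(2, 3): G4 above C4
  -> R3 @ bar 2 tick 2 v(1, 2): C5 above G4
  -> R3 @ bar 2 tick 2 v(2, 3): G4 above C4
  -> R3 @ bar 2 tick 3 v(1, 2): C5 above G4
  -> R3 @ bar 2 tick 3 v(2, 3): G4 above C4
  -> R1 @ bar 3 tick 0 v(0, 3): F3/C4 P5 -> A3/E4 P5 similar
  -> R3 @ bar 3 tick 0 v(2, 3): G4 above E4
  -> R4 @ bar 3 tick 0 v(0, 2): A3/G4 m7 untreated
  -> R3 @ bar 3 tick 1 v(2, 3): G4 above E4
  -> R3 @ bar 3 tick 2 v(2, 3): G4 above E4
  -> R3 @ bar 3 tick 3 v(2, 3): G4 above E4
  -> R3 @ bar 4 tick 0 v(2, 3): C5 above A4
  -> R3 @ bar 4 tick 1 v(2, 3): C5 above A4
  -> R3 @ bar 4 tick 2 v(2, 3): C5 above A4
  -> R3 @ bar 4 tick 3 v(2, 3): C5 above A4
  -> R2 @ bar 5 tick 0 v(0, 1): F3/D4 M6 -> G3/G4 P8 similar
  -> R4 @ bar 5 tick 0 v(0, 2): G3/A4 M2 untreated
  -> R2 @ bar 6 tick 0 v(1, 2): G4/A4 M2 -> C4/G4 P5 similar
  -> R2 @ bar 6 tick 0 v(1, 3): G4/B4 M3 -> C4/G4 P5 similar
  -> R2 @ bar 6 tick 0 v(2, 3): A4/B4 M2 -> G4/G4 P1 similar
  -> R4 @ bar 6 tick 0 v(0, 2): A3/G4 m7 untreated
  -> R4 @ bar 6 tick 0 v(0, 3): A3/G4 m7 untreated
  -> R1 @ bar 7 tick 0 v(1, 2): C4/G4 P5 -> E4/B4 P5 similar
  -> R3 @ bar 7 tick 0 v(2, 3): B4 above G4
  -> R8 @ bar 7 tick 0 v(0, 3): penult P8 not 3rd/6th
  -> R3 @ bar 7 tick 1 v(2, 3): B4 above G4
  -> R3 @ bar 7 tick 2 v(2, 3): B4 above G4
  -> R3 @ bar 7 tick 3 v(2, 3): B4 above G4
  -> R1 @ bar 8 tick 0 v(1, 2): E4/B4 P5 -> F4/C5 P5 similar
  -> R3 @ bar 8 tick 0 v(2, 3): C5 above A4
  -> R3 @ bar 8 tick 1 v(2, 3): C5 above A4
  -> R3 @ bar 8 tick 2 v(2, 3): C5 above A4
  -> R3 @ bar 8 tick 3 v(2, 3): C5 above A4
  -> R6 @ bar 8 tick 3 v(0, 3): closes on M3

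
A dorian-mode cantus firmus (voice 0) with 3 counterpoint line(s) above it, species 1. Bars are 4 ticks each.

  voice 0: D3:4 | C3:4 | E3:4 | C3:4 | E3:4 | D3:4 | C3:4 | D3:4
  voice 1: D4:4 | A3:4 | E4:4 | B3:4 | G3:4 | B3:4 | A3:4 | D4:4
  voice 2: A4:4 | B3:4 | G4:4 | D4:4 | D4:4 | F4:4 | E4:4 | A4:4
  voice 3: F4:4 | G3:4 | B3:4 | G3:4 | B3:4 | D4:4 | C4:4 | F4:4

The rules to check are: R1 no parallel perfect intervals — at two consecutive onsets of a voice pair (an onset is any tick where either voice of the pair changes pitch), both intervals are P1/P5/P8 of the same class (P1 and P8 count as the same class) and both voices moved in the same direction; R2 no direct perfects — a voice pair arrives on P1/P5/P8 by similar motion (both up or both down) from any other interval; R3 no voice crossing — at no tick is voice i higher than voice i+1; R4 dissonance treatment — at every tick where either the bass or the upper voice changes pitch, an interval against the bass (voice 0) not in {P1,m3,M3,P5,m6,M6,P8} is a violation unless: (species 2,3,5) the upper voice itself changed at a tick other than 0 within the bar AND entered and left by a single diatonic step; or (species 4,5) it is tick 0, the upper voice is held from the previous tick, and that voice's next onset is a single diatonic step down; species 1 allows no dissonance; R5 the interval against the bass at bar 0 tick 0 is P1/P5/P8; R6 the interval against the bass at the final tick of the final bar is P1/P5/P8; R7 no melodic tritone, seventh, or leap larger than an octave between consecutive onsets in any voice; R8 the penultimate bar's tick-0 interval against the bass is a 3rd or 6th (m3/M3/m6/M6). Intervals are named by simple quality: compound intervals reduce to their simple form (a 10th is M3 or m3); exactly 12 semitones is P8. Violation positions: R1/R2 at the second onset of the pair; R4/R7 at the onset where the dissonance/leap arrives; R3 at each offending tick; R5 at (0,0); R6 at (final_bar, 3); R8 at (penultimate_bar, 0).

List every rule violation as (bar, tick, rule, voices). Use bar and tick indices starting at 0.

(0, 0, R3, (2, 3))
(0, 0, R5, (0, 3))
(0, 1, R3, (2, 3))
(0, 2, R3, (2, 3))
(0, 3, R3, (2, 3))
(1, 0, R2, (0, 3))
(1, 0, R3, (2, 3))
(1, 0, R4, (0, 2))
(1, 0, R7, (2,))
(1, 0, R7, (3,))
(1, 1, R3, (2, 3))
(1, 2, R3, (2, 3))
(1, 3, R3, (2, 3))
(2, 0, R1, (0, 3))
(2, 0, R2, (0, 1))
(2, 0, R3, (2, 3))
(2, 1, R3, (2, 3))
(2, 2, R3, (2, 3))
(2, 3, R3, (2, 3))
(3, 0, R1, (0, 3))
(3, 0, R2, (2, 3))
(3, 0, R3, (2, 3))
(3, 0, R4, (0, 1))
(3, 0, R4, (0, 2))
(3, 1, R3, (2, 3))
(3, 2, R3, (2, 3))
(3, 3, R3, (2, 3))
(4, 0, R1, (0, 3))
(4, 0, R3, (2, 3))
(4, 0, R4, (0, 2))
(4, 1, R3, (2, 3))
(4, 2, R3, (2, 3))
(4, 3, R3, (2, 3))
(5, 0, R3, (2, 3))
(5, 1, R3, (2, 3))
(5, 2, R3, (2, 3))
(5, 3, R3, (2, 3))
(6, 0, R1, (0, 3))
(6, 0, R2, (1, 2))
(6, 0, R3, (2, 3))
(6, 0, R8, (0, 3))
(6, 1, R3, (2, 3))
(6, 2, R3, (2, 3))
(6, 3, R3, (2, 3))
(7, 0, R1, (1, 2))
(7, 0, R2, (0, 1))
(7, 0, R2, (0, 2))
(7, 0, R3, (2, 3))
(7, 1, R3, (2, 3))
(7, 2, R3, (2, 3))
(7, 3, R3, (2, 3))
(7, 3, R6, (0, 3))

bar 0: v0=D3 v1=D4 v2=A4 v3=F4 downbeat m3
bar 1: v0=C3 v1=A3 v2=B3 v3=G3 downbeat P5
bar 2: v0=E3 v1=E4 v2=G4 v3=B3 downbeat P5
bar 3: v0=C3 v1=B3 v2=D4 v3=G3 downbeat P5
bar 4: v0=E3 v1=G3 v2=D4 v3=B3 downbeat P5
bar 5: v0=D3 v1=B3 v2=F4 v3=D4 downbeat P8
bar 6: v0=C3 v1=A3 v2=E4 v3=C4 downbeat P8
bar 7: v0=D3 v1=D4 v2=A4 v3=F4 downbeat m3
  -> R3 @ bar 0 tick 0 v(2, 3): A4 above F4
  -> R5 @ bar 0 tick 0 v(0, 3): opens on m3
  -> R3 @ bar 0 tick 1 v(2, 3): A4 above F4
  -> R3 @ bar 0 tick 2 v(2, 3): A4 above F4
  -> R3 @ bar 0 tick 3 v(2, 3): A4 above F4
  -> R2 @ bar 1 tick 0 v(0, 3): D3/F4 m3 -> C3/G3 P5 similar
  -> R3 @ bar 1 tick 0 v(2, 3): B3 above G3
  -> R4 @ bar 1 tick 0 v(0, 2): C3/B3 M7 untreated
  -> R7 @ bar 1 tick 0 v(2,): A4->B3 leap 10st
  -> R7 @ bar 1 tick 0 v(3,): F4->G3 leap 10st
  -> R3 @ bar 1 tick 1 v(2, 3): B3 above G3
  -> R3 @ bar 1 tick 2 v(2, 3): B3 above G3
  -> R3 @ bar 1 tick 3 v(2, 3): B3 above G3
  -> R1 @ bar 2 tick 0 v(0, 3): C3/G3 P5 -> E3/B3 P5 similar
  -> R2 @ bar 2 tick 0 v(0, 1): C3/A3 M6 -> E3/E4 P8 similar
  -> R3 @ bar 2 tick 0 v(2, 3): G4 above B3
  -> R3 @ bar 2 tick 1 v(2, 3): G4 above B3
  -> R3 @ bar 2 tick 2 v(2, 3): G4 above B3
  -> R3 @ bar 2 tick 3 v(2, 3): G4 above B3
  -> R1 @ bar 3 tick 0 v(0, 3): E3/B3 P5 -> C3/G3 P5 similar
  -> R2 @ bar 3 tick 0 v(2, 3): G4/B3 m6 -> D4/G3 P5 similar
  -> R3 @ bar 3 tick 0 v(2, 3): D4 above G3
  -> R4 @ bar 3 tick 0 v(0, 1): C3/B3 M7 untreated
  -> R4 @ bar 3 tick 0 v(0, 2): C3/D4 M2 untreated
  -> R3 @ bar 3 tick 1 v(2, 3): D4 above G3
  -> R3 @ bar 3 tick 2 v(2, 3): D4 above G3
  -> R3 @ bar 3 tick 3 v(2, 3): D4 above G3
  -> R1 @ bar 4 tick 0 v(0, 3): C3/G3 P5 -> E3/B3 P5 similar
  -> R3 @ bar 4 tick 0 v(2, 3): D4 above B3
  -> R4 @ bar 4 tick 0 v(0, 2): E3/D4 m7 untreated
  -> R3 @ bar 4 tick 1 v(2, 3): D4 above B3
  -> R3 @ bar 4 tick 2 v(2, 3): D4 above B3
  -> R3 @ bar 4 tick 3 v(2, 3): D4 above B3
  -> R3 @ bar 5 tick 0 v(2, 3): F4 above D4
  -> R3 @ bar 5 tick 1 v(2, 3): F4 above D4
  -> R3 @ bar 5 tick 2 v(2, 3): F4 above D4
  -> R3 @ bar 5 tick 3 v(2, 3): F4 above D4
  -> R1 @ bar 6 tick 0 v(0, 3): D3/D4 P8 -> C3/C4 P8 similar
  -> R2 @ bar 6 tick 0 v(1, 2): B3/F4 TT -> A3/E4 P5 similar
  -> R3 @ bar 6 tick 0 v(2, 3): E4 above C4
  -> R8 @ bar 6 tick 0 v(0, 3): penult P8 not 3rd/6th
  -> R3 @ bar 6 tick 1 v(2, 3): E4 above C4
  -> R3 @ bar 6 tick 2 v(2, 3): E4 above C4
  -> R3 @ bar 6 tick 3 v(2, 3): E4 above C4
  -> R1 @ bar 7 tick 0 v(1, 2): A3/E4 P5 -> D4/A4 P5 similar
  -> R2 @ bar 7 tick 0 v(0, 1): C3/A3 M6 -> D3/D4 P8 similar
  -> R2 @ bar 7 tick 0 v(0, 2): C3/E4 M3 -> D3/A4 P5 similar
  -> R3 @ bar 7 tick 0 v(2, 3): A4 above F4
  -> R3 @ bar 7 tick 1 v(2, 3): A4 above F4
  -> R3 @ bar 7 tick 2 v(2, 3): A4 above F4
  -> R3 @ bar 7 tick 3 v(2, 3): A4 above F4
  -> R6 @ bar 7 tick 3 v(0, 3): closes on m3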